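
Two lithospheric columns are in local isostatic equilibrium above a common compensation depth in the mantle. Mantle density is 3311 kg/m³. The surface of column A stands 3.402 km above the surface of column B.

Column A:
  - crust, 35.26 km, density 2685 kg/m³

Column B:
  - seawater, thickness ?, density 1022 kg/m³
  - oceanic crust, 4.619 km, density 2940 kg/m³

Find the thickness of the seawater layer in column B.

3.97 km

Take the compensation level at the base of the deeper column (depth z_c below the surface of column A) and equate Σ ρ_i t_i down to z_c; mantle fills any gap and the z_c terms cancel.
Column A: 35.26×2685 + (z_c − 35.26)×3311
Column B: 3.402×0 + x×1022 + 4.619×2940 + (z_c − 3.402 − 4.619 − x)×3311
The z_c×3311 term appears on both sides and cancels. Collect the known terms of each column as K = Σ(ρt)_known − 3311 × (depth of known layers): K_A = 94673.1 − 3311×35.26 = −22072.76; K_B = 13579.86 − 3311×(3.402 + 4.619) = −12977.671.
Balance: K_A = K_B − x×(3311 − 1022), so x = (K_B − K_A)/(3311 − 1022) = 9095.09/2289 = 3.97 km.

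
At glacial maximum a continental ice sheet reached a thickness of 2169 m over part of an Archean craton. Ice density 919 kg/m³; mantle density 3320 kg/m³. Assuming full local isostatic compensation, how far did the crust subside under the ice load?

600 m

By Archimedes' principle applied to the lithosphere: the ice load ρ_ice t is balanced by mantle displaced below, ρ_m s.
s = t ρ_ice / ρ_m = 2169 m × 919/3320 = 600 m.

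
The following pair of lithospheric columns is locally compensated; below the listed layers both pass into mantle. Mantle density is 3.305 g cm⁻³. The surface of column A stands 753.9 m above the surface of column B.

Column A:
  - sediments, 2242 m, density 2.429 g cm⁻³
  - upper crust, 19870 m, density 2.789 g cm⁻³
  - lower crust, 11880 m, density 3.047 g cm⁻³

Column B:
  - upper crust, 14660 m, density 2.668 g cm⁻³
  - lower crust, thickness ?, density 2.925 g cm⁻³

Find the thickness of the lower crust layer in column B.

Take the compensation level at the base of the deeper column (depth z_c below the surface of column A) and equate Σ ρ_i t_i down to z_c; mantle fills any gap and the z_c terms cancel.
Column A: 2242×2.429 + 19870×2.789 + 11880×3.047 + (z_c − 33992)×3.305
Column B: 753.9×0 + 14660×2.668 + x×2.925 + (z_c − 753.9 − 14660 − x)×3.305
The z_c×3.305 term appears on both sides and cancels. Collect the known terms of each column as K = Σ(ρt)_known − 3.305 × (depth of known layers): K_A = 97061.608 − 3.305×33992 = −15281.952; K_B = 39112.88 − 3.305×(753.9 + 14660) = −11830.0595.
Balance: K_A = K_B − x×(3.305 − 2.925), so x = (K_B − K_A)/(3.305 − 2.925) = 3451.89/0.38 = 9080 m.

9080 m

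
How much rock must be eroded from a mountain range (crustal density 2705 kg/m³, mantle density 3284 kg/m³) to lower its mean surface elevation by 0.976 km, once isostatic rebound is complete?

5.54 km

Net drop Δ = e − u = e − e ρ_c/ρ_m = e (ρ_m − ρ_c)/ρ_m.
e = Δ ρ_m/(ρ_m − ρ_c) = 0.976 km × 3284/579 = 5.54 km.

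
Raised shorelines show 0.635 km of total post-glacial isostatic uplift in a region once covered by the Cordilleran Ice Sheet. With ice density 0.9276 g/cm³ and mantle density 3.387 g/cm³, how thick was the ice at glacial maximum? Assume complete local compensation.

u = t ρ_ice/ρ_m → t = u ρ_m/ρ_ice = 0.635 km × 3.387/0.9276 = 2.32 km.

2.32 km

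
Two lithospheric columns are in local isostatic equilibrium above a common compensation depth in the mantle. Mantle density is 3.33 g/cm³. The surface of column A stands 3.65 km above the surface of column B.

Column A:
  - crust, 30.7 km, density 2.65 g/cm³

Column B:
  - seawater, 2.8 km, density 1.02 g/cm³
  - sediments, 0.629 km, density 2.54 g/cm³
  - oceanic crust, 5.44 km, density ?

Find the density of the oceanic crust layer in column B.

3.01 g/cm³

Take the compensation level at the base of the deeper column (depth z_c below the surface of column A) and equate Σ ρ_i t_i down to z_c; mantle fills any gap and the z_c terms cancel.
Column A: 30.7×2.65 + (z_c − 30.7)×3.33
Column B: 3.65×0 + 2.8×1.02 + 0.629×2.54 + 5.44×ρ + (z_c − 3.65 − 8.869)×3.33
The z_c×3.33 term appears on both sides and cancels. Collect the known terms of each column as K = Σ(ρt)_known − 3.33 × (depth of known layers): K_A = 81.355 − 3.33×30.7 = −20.876; K_B = 4.45366 − 3.33×(3.65 + 8.869) = −37.23461.
Balance: K_A = K_B + 5.44×ρ, so ρ = (K_A − K_B)/5.44 = 16.3586/5.44 = 3.01 g/cm³.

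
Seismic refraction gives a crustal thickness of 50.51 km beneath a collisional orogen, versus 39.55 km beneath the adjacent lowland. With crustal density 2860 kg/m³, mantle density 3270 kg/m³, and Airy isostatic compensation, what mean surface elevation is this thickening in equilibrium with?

1.37 km

Excess crust Δ = 50.51 km − 39.55 km = 10.96 km, split between elevation h and root r with h + r = Δ.
Airy balance ρ_c h = (ρ_m − ρ_c) r gives r = h ρ_c/(ρ_m − ρ_c), so h (1 + ρ_c/(ρ_m − ρ_c)) = Δ, i.e. h = Δ (ρ_m − ρ_c)/ρ_m.
h = 10.96 km × 410/3270 = 1.37 km.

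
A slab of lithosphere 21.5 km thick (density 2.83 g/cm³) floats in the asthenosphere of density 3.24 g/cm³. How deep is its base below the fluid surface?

18.8 km

Draft d = t ρ_obj/ρ_fluid = 21.5 km × 2.83/3.24 = 18.8 km.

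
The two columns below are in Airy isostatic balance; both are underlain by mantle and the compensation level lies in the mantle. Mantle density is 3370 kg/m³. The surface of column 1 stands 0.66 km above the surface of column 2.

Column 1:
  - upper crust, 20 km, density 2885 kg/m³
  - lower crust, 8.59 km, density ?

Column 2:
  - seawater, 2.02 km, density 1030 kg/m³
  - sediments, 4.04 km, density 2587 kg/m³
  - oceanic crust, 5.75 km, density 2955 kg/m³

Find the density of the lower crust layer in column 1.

3040 kg/m³

Take the compensation level at the base of the deeper column (depth z_c below the surface of column 1) and equate Σ ρ_i t_i down to z_c; mantle fills any gap and the z_c terms cancel.
Column 1: 20×2885 + 8.59×ρ + (z_c − 28.59)×3370
Column 2: 0.66×0 + 2.02×1030 + 4.04×2587 + 5.75×2955 + (z_c − 0.66 − 11.81)×3370
The z_c×3370 term appears on both sides and cancels. Collect the known terms of each column as K = Σ(ρt)_known − 3370 × (depth of known layers): K_1 = 57700 − 3370×28.59 = −38648.3; K_2 = 29523.33 − 3370×(0.66 + 11.81) = −12500.57.
Balance: K_1 + 8.59×ρ = K_2, so ρ = (K_2 − K_1)/8.59 = 26147.7/8.59 = 3040 kg/m³.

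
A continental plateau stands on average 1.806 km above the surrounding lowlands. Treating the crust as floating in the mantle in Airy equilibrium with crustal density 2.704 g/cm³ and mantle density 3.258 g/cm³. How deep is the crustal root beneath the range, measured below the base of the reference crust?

Equating mass per unit area of the two columns: the weight of the topography is balanced by the buoyancy of the root, ρ_c h = (ρ_m − ρ_c) r.
r = h · ρ_c / (ρ_m − ρ_c) = 1.806 km × 2.704 / (3.258 − 2.704) = 8.81 km.

8.81 km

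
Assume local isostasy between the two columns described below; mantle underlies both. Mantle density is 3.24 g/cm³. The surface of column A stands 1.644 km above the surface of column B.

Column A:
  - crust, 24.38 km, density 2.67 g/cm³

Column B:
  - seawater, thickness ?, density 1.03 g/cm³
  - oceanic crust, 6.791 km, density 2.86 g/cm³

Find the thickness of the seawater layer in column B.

Take the compensation level at the base of the deeper column (depth z_c below the surface of column A) and equate Σ ρ_i t_i down to z_c; mantle fills any gap and the z_c terms cancel.
Column A: 24.38×2.67 + (z_c − 24.38)×3.24
Column B: 1.644×0 + x×1.03 + 6.791×2.86 + (z_c − 1.644 − 6.791 − x)×3.24
The z_c×3.24 term appears on both sides and cancels. Collect the known terms of each column as K = Σ(ρt)_known − 3.24 × (depth of known layers): K_A = 65.0946 − 3.24×24.38 = −13.8966; K_B = 19.42226 − 3.24×(1.644 + 6.791) = −7.90714.
Balance: K_A = K_B − x×(3.24 − 1.03), so x = (K_B − K_A)/(3.24 − 1.03) = 5.98946/2.21 = 2.71 km.

2.71 km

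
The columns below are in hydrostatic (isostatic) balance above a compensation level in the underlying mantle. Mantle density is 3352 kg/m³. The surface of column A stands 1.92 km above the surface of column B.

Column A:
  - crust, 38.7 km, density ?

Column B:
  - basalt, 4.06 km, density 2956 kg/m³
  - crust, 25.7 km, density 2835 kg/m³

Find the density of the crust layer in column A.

Take the compensation level at the base of the deeper column (depth z_c below the surface of column A) and equate Σ ρ_i t_i down to z_c; mantle fills any gap and the z_c terms cancel.
Column A: 38.7×ρ + (z_c − 38.7)×3352
Column B: 1.92×0 + 4.06×2956 + 25.7×2835 + (z_c − 1.92 − 29.76)×3352
The z_c×3352 term appears on both sides and cancels. Collect the known terms of each column as K = Σ(ρt)_known − 3352 × (depth of known layers): K_A = 0 − 3352×38.7 = −129722.4; K_B = 84860.86 − 3352×(1.92 + 29.76) = −21330.5.
Balance: K_A + 38.7×ρ = K_B, so ρ = (K_B − K_A)/38.7 = 108392/38.7 = 2800 kg/m³.

2800 kg/m³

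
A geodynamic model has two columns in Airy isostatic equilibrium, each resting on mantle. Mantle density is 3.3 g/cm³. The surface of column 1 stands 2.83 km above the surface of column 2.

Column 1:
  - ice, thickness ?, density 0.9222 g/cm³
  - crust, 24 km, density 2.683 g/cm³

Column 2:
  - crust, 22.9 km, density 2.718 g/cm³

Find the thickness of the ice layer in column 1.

Take the compensation level at the base of the deeper column (depth z_c below the surface of column 1) and equate Σ ρ_i t_i down to z_c; mantle fills any gap and the z_c terms cancel.
Column 1: x×0.9222 + 24×2.683 + (z_c − 24 − x)×3.3
Column 2: 2.83×0 + 22.9×2.718 + (z_c − 2.83 − 22.9)×3.3
The z_c×3.3 term appears on both sides and cancels. Collect the known terms of each column as K = Σ(ρt)_known − 3.3 × (depth of known layers): K_1 = 64.392 − 3.3×24 = −14.808; K_2 = 62.2422 − 3.3×(2.83 + 22.9) = −22.6668.
Balance: K_1 − x×(3.3 − 0.9222) = K_2, so x = (K_1 − K_2)/(3.3 − 0.9222) = 7.8588/2.3778 = 3.31 km.

3.31 km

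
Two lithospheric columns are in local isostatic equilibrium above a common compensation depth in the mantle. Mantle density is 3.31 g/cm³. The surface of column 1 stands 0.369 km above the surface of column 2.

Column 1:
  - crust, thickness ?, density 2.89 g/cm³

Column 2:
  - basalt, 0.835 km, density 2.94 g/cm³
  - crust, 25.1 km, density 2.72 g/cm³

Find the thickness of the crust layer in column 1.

38.9 km

Take the compensation level at the base of the deeper column (depth z_c below the surface of column 1) and equate Σ ρ_i t_i down to z_c; mantle fills any gap and the z_c terms cancel.
Column 1: x×2.89 + (z_c − 0 − x)×3.31
Column 2: 0.369×0 + 0.835×2.94 + 25.1×2.72 + (z_c − 0.369 − 25.935)×3.31
The z_c×3.31 term appears on both sides and cancels. Collect the known terms of each column as K = Σ(ρt)_known − 3.31 × (depth of known layers): K_1 = 0 − 3.31×0 = 0; K_2 = 70.7269 − 3.31×(0.369 + 25.935) = −16.33934.
Balance: K_1 − x×(3.31 − 2.89) = K_2, so x = (K_1 − K_2)/(3.31 − 2.89) = 16.3393/0.42 = 38.9 km.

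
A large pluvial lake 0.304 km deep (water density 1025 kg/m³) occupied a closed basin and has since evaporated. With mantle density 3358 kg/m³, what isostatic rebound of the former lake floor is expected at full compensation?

0.0928 km

u = d ρ_w/ρ_m = 0.304 km × 1025/3358 = 0.0928 km.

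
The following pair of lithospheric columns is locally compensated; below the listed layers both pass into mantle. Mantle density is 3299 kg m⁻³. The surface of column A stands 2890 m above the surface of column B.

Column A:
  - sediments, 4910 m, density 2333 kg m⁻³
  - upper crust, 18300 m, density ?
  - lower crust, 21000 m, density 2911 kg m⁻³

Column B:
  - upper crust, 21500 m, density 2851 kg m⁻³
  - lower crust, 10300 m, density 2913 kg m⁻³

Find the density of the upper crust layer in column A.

Take the compensation level at the base of the deeper column (depth z_c below the surface of column A) and equate Σ ρ_i t_i down to z_c; mantle fills any gap and the z_c terms cancel.
Column A: 4910×2333 + 18300×ρ + 21000×2911 + (z_c − 44210)×3299
Column B: 2890×0 + 21500×2851 + 10300×2913 + (z_c − 2890 − 31800)×3299
The z_c×3299 term appears on both sides and cancels. Collect the known terms of each column as K = Σ(ρt)_known − 3299 × (depth of known layers): K_A = 72586030 − 3299×44210 = −73262760; K_B = 91300400 − 3299×(2890 + 31800) = −23141910.
Balance: K_A + 18300×ρ = K_B, so ρ = (K_B − K_A)/18300 = 50120800/18300 = 2740 kg m⁻³.

2740 kg m⁻³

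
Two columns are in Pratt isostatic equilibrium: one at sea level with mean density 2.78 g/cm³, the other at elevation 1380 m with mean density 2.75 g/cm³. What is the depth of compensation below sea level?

ρ_ref D = ρ (D + h) → D (ρ_ref − ρ) = ρ h.
D = ρ h/(ρ_ref − ρ) = 2.75 × 1380 m/(2.78 − 2.75) = 126000 m.

126000 m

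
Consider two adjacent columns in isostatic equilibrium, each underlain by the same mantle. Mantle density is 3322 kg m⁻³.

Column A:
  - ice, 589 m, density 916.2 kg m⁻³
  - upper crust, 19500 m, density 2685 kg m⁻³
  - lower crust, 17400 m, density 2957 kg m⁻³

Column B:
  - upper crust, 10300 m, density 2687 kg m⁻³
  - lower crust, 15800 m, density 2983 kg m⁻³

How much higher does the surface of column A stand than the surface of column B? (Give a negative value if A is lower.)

For any compensation level in the mantle, the mantle terms cancel and isostasy reduces to e = (Σt_A − Σt_B) − (Σ(ρt)_A − Σ(ρt)_B) / ρ_m.
Σt_A = 37489 m; Σt_B = 26100 m; Σ(ρt)_A = 104348942; Σ(ρt)_B = 74807500 (in m·kg m⁻³).
e = (37489 − 26100) − (104348942 − 74807500) / 3322 = 2500 m.

2500 m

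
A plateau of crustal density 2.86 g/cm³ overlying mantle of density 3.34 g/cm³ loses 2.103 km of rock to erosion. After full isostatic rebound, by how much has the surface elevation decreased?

0.302 km

Rebound u = e ρ_c/ρ_m = 2.103 km × 2.86/3.34 = 1.801 km.
Net surface drop = e − u = 2.103 km − 1.801 km = e (ρ_m − ρ_c)/ρ_m = 0.302 km.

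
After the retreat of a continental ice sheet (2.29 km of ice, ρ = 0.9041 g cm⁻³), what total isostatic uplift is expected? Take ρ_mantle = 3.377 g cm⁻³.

Removing the load lets mantle flow back in; uplift u satisfies ρ_ice t = ρ_m u.
u = t ρ_ice/ρ_m = 2.29 km × 0.9041/3.377 = 0.613 km.

0.613 km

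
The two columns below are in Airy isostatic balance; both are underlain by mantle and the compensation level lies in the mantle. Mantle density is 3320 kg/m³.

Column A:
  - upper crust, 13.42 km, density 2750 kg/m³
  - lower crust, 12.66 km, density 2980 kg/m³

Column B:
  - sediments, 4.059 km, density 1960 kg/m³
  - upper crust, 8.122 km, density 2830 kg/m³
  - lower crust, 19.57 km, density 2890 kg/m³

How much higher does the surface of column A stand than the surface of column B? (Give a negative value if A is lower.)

−1.8 km

For any compensation level in the mantle, the mantle terms cancel and isostasy reduces to e = (Σt_A − Σt_B) − (Σ(ρt)_A − Σ(ρt)_B) / ρ_m.
Σt_A = 26.08 km; Σt_B = 31.751 km; Σ(ρt)_A = 74631.8; Σ(ρt)_B = 87498.2 (in km·kg/m³).
e = (26.08 − 31.751) − (74631.8 − 87498.2) / 3320 = −1.8 km.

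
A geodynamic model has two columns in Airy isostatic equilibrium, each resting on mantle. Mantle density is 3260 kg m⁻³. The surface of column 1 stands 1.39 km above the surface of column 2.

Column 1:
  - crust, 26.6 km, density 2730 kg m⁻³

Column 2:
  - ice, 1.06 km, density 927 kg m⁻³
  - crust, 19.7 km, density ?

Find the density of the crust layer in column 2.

2900 kg m⁻³

Take the compensation level at the base of the deeper column (depth z_c below the surface of column 1) and equate Σ ρ_i t_i down to z_c; mantle fills any gap and the z_c terms cancel.
Column 1: 26.6×2730 + (z_c − 26.6)×3260
Column 2: 1.39×0 + 1.06×927 + 19.7×ρ + (z_c − 1.39 − 20.76)×3260
The z_c×3260 term appears on both sides and cancels. Collect the known terms of each column as K = Σ(ρt)_known − 3260 × (depth of known layers): K_1 = 72618 − 3260×26.6 = −14098; K_2 = 982.62 − 3260×(1.39 + 20.76) = −71226.38.
Balance: K_1 = K_2 + 19.7×ρ, so ρ = (K_1 − K_2)/19.7 = 57128.4/19.7 = 2900 kg m⁻³.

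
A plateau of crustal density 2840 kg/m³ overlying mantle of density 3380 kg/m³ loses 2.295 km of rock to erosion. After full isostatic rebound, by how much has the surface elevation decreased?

Rebound u = e ρ_c/ρ_m = 2.295 km × 2840/3380 = 1.928 km.
Net surface drop = e − u = 2.295 km − 1.928 km = e (ρ_m − ρ_c)/ρ_m = 0.367 km.

0.367 km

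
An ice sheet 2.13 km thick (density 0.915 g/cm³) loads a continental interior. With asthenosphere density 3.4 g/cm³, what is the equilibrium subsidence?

0.573 km

For local isostatic compensation: the ice load ρ_ice t is balanced by mantle displaced below, ρ_m s.
s = t ρ_ice / ρ_m = 2.13 km × 0.915/3.4 = 0.573 km.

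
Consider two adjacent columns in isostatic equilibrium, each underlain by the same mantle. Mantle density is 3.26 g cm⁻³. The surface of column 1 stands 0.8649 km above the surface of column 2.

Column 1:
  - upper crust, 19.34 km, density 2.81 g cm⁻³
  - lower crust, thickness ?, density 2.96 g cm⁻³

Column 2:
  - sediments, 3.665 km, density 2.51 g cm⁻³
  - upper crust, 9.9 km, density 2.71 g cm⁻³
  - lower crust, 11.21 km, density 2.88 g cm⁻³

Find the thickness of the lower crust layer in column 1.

Take the compensation level at the base of the deeper column (depth z_c below the surface of column 1) and equate Σ ρ_i t_i down to z_c; mantle fills any gap and the z_c terms cancel.
Column 1: 19.34×2.81 + x×2.96 + (z_c − 19.34 − x)×3.26
Column 2: 0.8649×0 + 3.665×2.51 + 9.9×2.71 + 11.21×2.88 + (z_c − 0.8649 − 24.775)×3.26
The z_c×3.26 term appears on both sides and cancels. Collect the known terms of each column as K = Σ(ρt)_known − 3.26 × (depth of known layers): K_1 = 54.3454 − 3.26×19.34 = −8.703; K_2 = 68.31295 − 3.26×(0.8649 + 24.775) = −15.273124.
Balance: K_1 − x×(3.26 − 2.96) = K_2, so x = (K_1 − K_2)/(3.26 − 2.96) = 6.57012/0.3 = 21.9 km.

21.9 km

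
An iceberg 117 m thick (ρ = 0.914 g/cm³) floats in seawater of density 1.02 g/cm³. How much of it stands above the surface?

Floating equilibrium: submerged depth d = t ρ_obj/ρ_fluid = 117 m × 0.914/1.02 = 104.8 m.
Freeboard = t − d = 117 m − 104.8 m = 12.2 m.

12.2 m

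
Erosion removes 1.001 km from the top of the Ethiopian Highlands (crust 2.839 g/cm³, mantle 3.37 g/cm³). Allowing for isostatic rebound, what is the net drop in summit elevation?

0.158 km

Rebound u = e ρ_c/ρ_m = 1.001 km × 2.839/3.37 = 0.8433 km.
Net surface drop = e − u = 1.001 km − 0.8433 km = e (ρ_m − ρ_c)/ρ_m = 0.158 km.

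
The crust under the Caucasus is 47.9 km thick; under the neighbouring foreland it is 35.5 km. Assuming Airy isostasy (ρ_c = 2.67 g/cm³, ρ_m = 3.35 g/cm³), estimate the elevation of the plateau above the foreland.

Excess crust Δ = 47.9 km − 35.5 km = 12.4 km, split between elevation h and root r with h + r = Δ.
Airy balance ρ_c h = (ρ_m − ρ_c) r gives r = h ρ_c/(ρ_m − ρ_c), so h (1 + ρ_c/(ρ_m − ρ_c)) = Δ, i.e. h = Δ (ρ_m − ρ_c)/ρ_m.
h = 12.4 km × 0.68/3.35 = 2.52 km.

2.52 km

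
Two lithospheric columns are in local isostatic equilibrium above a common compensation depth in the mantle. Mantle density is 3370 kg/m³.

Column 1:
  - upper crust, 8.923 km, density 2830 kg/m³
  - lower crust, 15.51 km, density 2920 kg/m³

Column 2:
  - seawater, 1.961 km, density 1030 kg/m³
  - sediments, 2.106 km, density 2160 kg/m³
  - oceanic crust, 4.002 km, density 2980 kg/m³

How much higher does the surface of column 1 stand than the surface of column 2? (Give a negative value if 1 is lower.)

0.92 km

For any compensation level in the mantle, the mantle terms cancel and isostasy reduces to e = (Σt_1 − Σt_2) − (Σ(ρt)_1 − Σ(ρt)_2) / ρ_m.
Σt_1 = 24.433 km; Σt_2 = 8.069 km; Σ(ρt)_1 = 70541.29; Σ(ρt)_2 = 18494.75 (in km·kg/m³).
e = (24.433 − 8.069) − (70541.29 − 18494.75) / 3370 = 0.92 km.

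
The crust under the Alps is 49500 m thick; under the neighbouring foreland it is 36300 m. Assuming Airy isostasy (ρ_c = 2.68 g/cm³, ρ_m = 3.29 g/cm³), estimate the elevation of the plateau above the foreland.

2450 m

Excess crust Δ = 49500 m − 36300 m = 13200 m, split between elevation h and root r with h + r = Δ.
Airy balance ρ_c h = (ρ_m − ρ_c) r gives r = h ρ_c/(ρ_m − ρ_c), so h (1 + ρ_c/(ρ_m − ρ_c)) = Δ, i.e. h = Δ (ρ_m − ρ_c)/ρ_m.
h = 13200 m × 0.61/3.29 = 2450 m.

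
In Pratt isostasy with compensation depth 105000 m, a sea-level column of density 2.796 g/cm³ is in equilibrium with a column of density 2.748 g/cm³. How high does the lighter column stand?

ρ_ref D = ρ (D + h) → h = D (ρ_ref − ρ)/ρ.
h = 105000 m × (2.796 − 2.748)/2.748 = 1830 m.

1830 m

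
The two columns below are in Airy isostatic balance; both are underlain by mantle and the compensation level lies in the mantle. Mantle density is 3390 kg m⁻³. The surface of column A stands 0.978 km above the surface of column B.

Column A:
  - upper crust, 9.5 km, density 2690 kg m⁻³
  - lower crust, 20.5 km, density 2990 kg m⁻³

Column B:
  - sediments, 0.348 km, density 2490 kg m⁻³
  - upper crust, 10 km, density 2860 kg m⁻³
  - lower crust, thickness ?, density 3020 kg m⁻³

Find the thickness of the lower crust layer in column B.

Take the compensation level at the base of the deeper column (depth z_c below the surface of column A) and equate Σ ρ_i t_i down to z_c; mantle fills any gap and the z_c terms cancel.
Column A: 9.5×2690 + 20.5×2990 + (z_c − 30)×3390
Column B: 0.978×0 + 0.348×2490 + 10×2860 + x×3020 + (z_c − 0.978 − 10.348 − x)×3390
The z_c×3390 term appears on both sides and cancels. Collect the known terms of each column as K = Σ(ρt)_known − 3390 × (depth of known layers): K_A = 86850 − 3390×30 = −14850; K_B = 29466.52 − 3390×(0.978 + 10.348) = −8928.62.
Balance: K_A = K_B − x×(3390 − 3020), so x = (K_B − K_A)/(3390 − 3020) = 5921.38/370 = 16 km.

16 km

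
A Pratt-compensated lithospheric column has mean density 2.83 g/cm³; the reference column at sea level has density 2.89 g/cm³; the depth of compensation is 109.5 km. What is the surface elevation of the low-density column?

ρ_ref D = ρ (D + h) → h = D (ρ_ref − ρ)/ρ.
h = 109.5 km × (2.89 − 2.83)/2.83 = 2.32 km.

2.32 km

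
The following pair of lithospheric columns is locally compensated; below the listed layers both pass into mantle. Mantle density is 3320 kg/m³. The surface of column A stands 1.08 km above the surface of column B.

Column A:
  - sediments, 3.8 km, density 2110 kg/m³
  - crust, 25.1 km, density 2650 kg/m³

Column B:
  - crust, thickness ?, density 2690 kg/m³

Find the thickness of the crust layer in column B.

Take the compensation level at the base of the deeper column (depth z_c below the surface of column A) and equate Σ ρ_i t_i down to z_c; mantle fills any gap and the z_c terms cancel.
Column A: 3.8×2110 + 25.1×2650 + (z_c − 28.9)×3320
Column B: 1.08×0 + x×2690 + (z_c − 1.08 − 0 − x)×3320
The z_c×3320 term appears on both sides and cancels. Collect the known terms of each column as K = Σ(ρt)_known − 3320 × (depth of known layers): K_A = 74533 − 3320×28.9 = −21415; K_B = 0 − 3320×(1.08 + 0) = −3585.6.
Balance: K_A = K_B − x×(3320 − 2690), so x = (K_B − K_A)/(3320 − 2690) = 17829.4/630 = 28.3 km.

28.3 km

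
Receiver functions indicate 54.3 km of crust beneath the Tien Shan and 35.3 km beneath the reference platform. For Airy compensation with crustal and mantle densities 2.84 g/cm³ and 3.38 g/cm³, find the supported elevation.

Excess crust Δ = 54.3 km − 35.3 km = 19 km, split between elevation h and root r with h + r = Δ.
Airy balance ρ_c h = (ρ_m − ρ_c) r gives r = h ρ_c/(ρ_m − ρ_c), so h (1 + ρ_c/(ρ_m − ρ_c)) = Δ, i.e. h = Δ (ρ_m − ρ_c)/ρ_m.
h = 19 km × 0.54/3.38 = 3.04 km.

3.04 km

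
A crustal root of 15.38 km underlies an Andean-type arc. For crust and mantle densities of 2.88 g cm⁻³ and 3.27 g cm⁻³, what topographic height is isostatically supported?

2.08 km

By Archimedes' principle applied to the lithosphere: ρ_c h = (ρ_m − ρ_c) r.
h = r (ρ_m − ρ_c) / ρ_c = 15.38 km × (3.27 − 2.88) / 2.88 = 2.08 km.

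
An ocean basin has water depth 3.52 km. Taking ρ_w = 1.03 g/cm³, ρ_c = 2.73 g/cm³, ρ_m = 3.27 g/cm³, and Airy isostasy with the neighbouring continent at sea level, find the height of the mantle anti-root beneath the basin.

11.1 km

Balancing pressure at the compensation depth: replacing crust with seawater at the top is compensated by replacing crust with mantle at the base: d (ρ_c − ρ_w) = a (ρ_m − ρ_c).
a = d (ρ_c − ρ_w)/(ρ_m − ρ_c) = 3.52 km × 1.7/0.54 = 11.1 km.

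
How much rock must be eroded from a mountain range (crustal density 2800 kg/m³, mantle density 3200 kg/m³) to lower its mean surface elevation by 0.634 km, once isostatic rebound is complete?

Net drop Δ = e − u = e − e ρ_c/ρ_m = e (ρ_m − ρ_c)/ρ_m.
e = Δ ρ_m/(ρ_m − ρ_c) = 0.634 km × 3200/400 = 5.07 km.

5.07 km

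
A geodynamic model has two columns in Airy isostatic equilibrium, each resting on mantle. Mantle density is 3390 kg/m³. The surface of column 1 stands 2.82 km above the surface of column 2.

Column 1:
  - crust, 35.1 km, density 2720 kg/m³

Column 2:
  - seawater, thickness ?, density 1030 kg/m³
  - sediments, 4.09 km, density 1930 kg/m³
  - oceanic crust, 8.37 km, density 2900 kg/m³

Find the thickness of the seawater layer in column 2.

Take the compensation level at the base of the deeper column (depth z_c below the surface of column 1) and equate Σ ρ_i t_i down to z_c; mantle fills any gap and the z_c terms cancel.
Column 1: 35.1×2720 + (z_c − 35.1)×3390
Column 2: 2.82×0 + x×1030 + 4.09×1930 + 8.37×2900 + (z_c − 2.82 − 12.46 − x)×3390
The z_c×3390 term appears on both sides and cancels. Collect the known terms of each column as K = Σ(ρt)_known − 3390 × (depth of known layers): K_1 = 95472 − 3390×35.1 = −23517; K_2 = 32166.7 − 3390×(2.82 + 12.46) = −19632.5.
Balance: K_1 = K_2 − x×(3390 − 1030), so x = (K_2 − K_1)/(3390 − 1030) = 3884.5/2360 = 1.65 km.

1.65 km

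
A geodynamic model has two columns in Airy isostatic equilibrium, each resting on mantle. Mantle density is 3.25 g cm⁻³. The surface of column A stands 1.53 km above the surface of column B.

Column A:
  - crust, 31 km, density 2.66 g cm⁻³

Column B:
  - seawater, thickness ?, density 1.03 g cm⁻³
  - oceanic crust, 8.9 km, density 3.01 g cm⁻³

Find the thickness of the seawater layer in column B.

5.04 km

Take the compensation level at the base of the deeper column (depth z_c below the surface of column A) and equate Σ ρ_i t_i down to z_c; mantle fills any gap and the z_c terms cancel.
Column A: 31×2.66 + (z_c − 31)×3.25
Column B: 1.53×0 + x×1.03 + 8.9×3.01 + (z_c − 1.53 − 8.9 − x)×3.25
The z_c×3.25 term appears on both sides and cancels. Collect the known terms of each column as K = Σ(ρt)_known − 3.25 × (depth of known layers): K_A = 82.46 − 3.25×31 = −18.29; K_B = 26.789 − 3.25×(1.53 + 8.9) = −7.1085.
Balance: K_A = K_B − x×(3.25 − 1.03), so x = (K_B − K_A)/(3.25 − 1.03) = 11.1815/2.22 = 5.04 km.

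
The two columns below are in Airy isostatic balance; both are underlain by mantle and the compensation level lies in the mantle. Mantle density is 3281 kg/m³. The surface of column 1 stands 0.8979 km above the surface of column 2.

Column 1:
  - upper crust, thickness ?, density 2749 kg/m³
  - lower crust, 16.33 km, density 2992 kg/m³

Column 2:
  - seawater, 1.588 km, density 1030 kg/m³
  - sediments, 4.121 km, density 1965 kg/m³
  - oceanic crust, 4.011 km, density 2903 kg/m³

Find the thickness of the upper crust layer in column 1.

Take the compensation level at the base of the deeper column (depth z_c below the surface of column 1) and equate Σ ρ_i t_i down to z_c; mantle fills any gap and the z_c terms cancel.
Column 1: x×2749 + 16.33×2992 + (z_c − 16.33 − x)×3281
Column 2: 0.8979×0 + 1.588×1030 + 4.121×1965 + 4.011×2903 + (z_c − 0.8979 − 9.72)×3281
The z_c×3281 term appears on both sides and cancels. Collect the known terms of each column as K = Σ(ρt)_known − 3281 × (depth of known layers): K_1 = 48859.36 − 3281×16.33 = −4719.37; K_2 = 21377.338 − 3281×(0.8979 + 9.72) = −13459.9919.
Balance: K_1 − x×(3281 − 2749) = K_2, so x = (K_1 − K_2)/(3281 − 2749) = 8740.62/532 = 16.4 km.

16.4 km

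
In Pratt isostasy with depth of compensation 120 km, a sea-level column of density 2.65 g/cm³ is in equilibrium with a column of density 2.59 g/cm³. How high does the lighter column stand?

ρ_ref D = ρ (D + h) → h = D (ρ_ref − ρ)/ρ.
h = 120 km × (2.65 − 2.59)/2.59 = 2.78 km.

2.78 km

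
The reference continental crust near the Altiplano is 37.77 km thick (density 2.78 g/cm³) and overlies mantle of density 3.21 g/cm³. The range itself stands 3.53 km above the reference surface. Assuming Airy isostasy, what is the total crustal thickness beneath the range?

64.1 km

Root depth r = h ρ_c / (ρ_m − ρ_c) = 3.53 km × 2.78 / 0.43 = 22.82 km.
Total thickness = T + h + r = 37.77 km + 3.53 km + 22.82 km = 64.1 km.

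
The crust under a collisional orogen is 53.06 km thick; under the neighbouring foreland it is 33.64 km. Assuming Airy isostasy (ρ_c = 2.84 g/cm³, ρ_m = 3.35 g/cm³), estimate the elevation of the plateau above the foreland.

Excess crust Δ = 53.06 km − 33.64 km = 19.42 km, split between elevation h and root r with h + r = Δ.
Airy balance ρ_c h = (ρ_m − ρ_c) r gives r = h ρ_c/(ρ_m − ρ_c), so h (1 + ρ_c/(ρ_m − ρ_c)) = Δ, i.e. h = Δ (ρ_m − ρ_c)/ρ_m.
h = 19.42 km × 0.51/3.35 = 2.96 km.

2.96 km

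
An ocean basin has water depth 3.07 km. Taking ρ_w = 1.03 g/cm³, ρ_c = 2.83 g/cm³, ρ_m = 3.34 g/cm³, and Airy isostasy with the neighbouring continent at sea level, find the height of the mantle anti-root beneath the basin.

10.8 km

By Archimedes' principle applied to the lithosphere: replacing crust with seawater at the top is compensated by replacing crust with mantle at the base: d (ρ_c − ρ_w) = a (ρ_m − ρ_c).
a = d (ρ_c − ρ_w)/(ρ_m − ρ_c) = 3.07 km × 1.8/0.51 = 10.8 km.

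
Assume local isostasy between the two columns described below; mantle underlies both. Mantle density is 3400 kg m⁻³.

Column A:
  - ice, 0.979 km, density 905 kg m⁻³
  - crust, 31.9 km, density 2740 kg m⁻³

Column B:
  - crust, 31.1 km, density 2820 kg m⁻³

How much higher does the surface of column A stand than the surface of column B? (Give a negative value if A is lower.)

1.61 km

For any compensation level in the mantle, the mantle terms cancel and isostasy reduces to e = (Σt_A − Σt_B) − (Σ(ρt)_A − Σ(ρt)_B) / ρ_m.
Σt_A = 32.879 km; Σt_B = 31.1 km; Σ(ρt)_A = 88291.995; Σ(ρt)_B = 87702 (in km·kg m⁻³).
e = (32.879 − 31.1) − (88291.995 − 87702) / 3400 = 1.61 km.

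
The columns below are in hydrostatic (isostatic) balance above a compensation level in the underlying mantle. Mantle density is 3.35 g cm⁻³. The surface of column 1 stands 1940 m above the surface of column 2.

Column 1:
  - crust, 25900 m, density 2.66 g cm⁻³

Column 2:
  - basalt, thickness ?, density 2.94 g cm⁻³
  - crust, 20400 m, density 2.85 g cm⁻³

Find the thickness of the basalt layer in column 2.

Take the compensation level at the base of the deeper column (depth z_c below the surface of column 1) and equate Σ ρ_i t_i down to z_c; mantle fills any gap and the z_c terms cancel.
Column 1: 25900×2.66 + (z_c − 25900)×3.35
Column 2: 1940×0 + x×2.94 + 20400×2.85 + (z_c − 1940 − 20400 − x)×3.35
The z_c×3.35 term appears on both sides and cancels. Collect the known terms of each column as K = Σ(ρt)_known − 3.35 × (depth of known layers): K_1 = 68894 − 3.35×25900 = −17871; K_2 = 58140 − 3.35×(1940 + 20400) = −16699.
Balance: K_1 = K_2 − x×(3.35 − 2.94), so x = (K_2 − K_1)/(3.35 − 2.94) = 1172/0.41 = 2860 m.

2860 m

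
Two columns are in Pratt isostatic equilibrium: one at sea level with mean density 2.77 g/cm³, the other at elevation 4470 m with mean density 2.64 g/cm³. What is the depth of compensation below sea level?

ρ_ref D = ρ (D + h) → D (ρ_ref − ρ) = ρ h.
D = ρ h/(ρ_ref − ρ) = 2.64 × 4470 m/(2.77 − 2.64) = 90800 m.

90800 m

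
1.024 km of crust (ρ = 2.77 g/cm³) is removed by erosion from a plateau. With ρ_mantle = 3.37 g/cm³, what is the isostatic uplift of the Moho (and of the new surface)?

Unloading: uplift u = e ρ_c/ρ_m = 1.024 km × 2.77/3.37 = 0.842 km.

0.842 km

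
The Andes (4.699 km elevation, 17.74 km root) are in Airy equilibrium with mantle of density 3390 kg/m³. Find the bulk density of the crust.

ρ_c h = (ρ_m − ρ_c) r → ρ_c (h + r) = ρ_m r → ρ_c = ρ_m r / (h + r).
ρ_c = 3390 × 17.74 km / (4.699 km + 17.74 km) = 2680 kg/m³.

2680 kg/m³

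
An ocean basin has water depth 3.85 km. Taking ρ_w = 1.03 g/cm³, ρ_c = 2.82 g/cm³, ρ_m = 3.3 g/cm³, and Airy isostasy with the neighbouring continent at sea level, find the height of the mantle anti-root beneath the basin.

In Airy isostatic equilibrium: replacing crust with seawater at the top is compensated by replacing crust with mantle at the base: d (ρ_c − ρ_w) = a (ρ_m − ρ_c).
a = d (ρ_c − ρ_w)/(ρ_m − ρ_c) = 3.85 km × 1.79/0.48 = 14.4 km.

14.4 km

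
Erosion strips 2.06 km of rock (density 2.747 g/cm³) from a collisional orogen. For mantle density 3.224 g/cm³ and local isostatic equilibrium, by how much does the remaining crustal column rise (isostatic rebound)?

Unloading: uplift u = e ρ_c/ρ_m = 2.06 km × 2.747/3.224 = 1.76 km.

1.76 km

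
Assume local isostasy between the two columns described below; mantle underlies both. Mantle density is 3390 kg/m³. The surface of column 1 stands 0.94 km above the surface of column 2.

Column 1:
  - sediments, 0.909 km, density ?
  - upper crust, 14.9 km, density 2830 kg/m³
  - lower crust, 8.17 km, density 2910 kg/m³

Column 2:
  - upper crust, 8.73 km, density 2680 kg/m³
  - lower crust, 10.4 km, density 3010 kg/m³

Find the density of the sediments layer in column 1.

2210 kg/m³

Take the compensation level at the base of the deeper column (depth z_c below the surface of column 1) and equate Σ ρ_i t_i down to z_c; mantle fills any gap and the z_c terms cancel.
Column 1: 0.909×ρ + 14.9×2830 + 8.17×2910 + (z_c − 23.979)×3390
Column 2: 0.94×0 + 8.73×2680 + 10.4×3010 + (z_c − 0.94 − 19.13)×3390
The z_c×3390 term appears on both sides and cancels. Collect the known terms of each column as K = Σ(ρt)_known − 3390 × (depth of known layers): K_1 = 65941.7 − 3390×23.979 = −15347.11; K_2 = 54700.4 − 3390×(0.94 + 19.13) = −13336.9.
Balance: K_1 + 0.909×ρ = K_2, so ρ = (K_2 − K_1)/0.909 = 2010.21/0.909 = 2210 kg/m³.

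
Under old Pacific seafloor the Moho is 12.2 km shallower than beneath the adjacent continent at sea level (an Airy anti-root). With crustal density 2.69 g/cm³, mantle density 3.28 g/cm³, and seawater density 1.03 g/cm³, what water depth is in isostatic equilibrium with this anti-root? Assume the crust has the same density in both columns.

4.34 km

Replacing a thickness d of crust by seawater at the top must be balanced by replacing crust with mantle at the base: d (ρ_c − ρ_w) = a (ρ_m − ρ_c).
d = a (ρ_m − ρ_c)/(ρ_c − ρ_w) = 12.2 km × 0.59/1.66 = 4.34 km.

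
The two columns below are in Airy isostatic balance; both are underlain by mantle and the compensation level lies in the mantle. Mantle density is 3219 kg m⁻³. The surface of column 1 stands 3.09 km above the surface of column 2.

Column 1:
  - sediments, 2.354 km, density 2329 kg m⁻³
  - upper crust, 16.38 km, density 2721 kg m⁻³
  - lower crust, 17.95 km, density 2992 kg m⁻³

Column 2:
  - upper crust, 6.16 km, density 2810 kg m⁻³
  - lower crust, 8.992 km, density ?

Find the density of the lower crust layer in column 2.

3010 kg m⁻³

Take the compensation level at the base of the deeper column (depth z_c below the surface of column 1) and equate Σ ρ_i t_i down to z_c; mantle fills any gap and the z_c terms cancel.
Column 1: 2.354×2329 + 16.38×2721 + 17.95×2992 + (z_c − 36.684)×3219
Column 2: 3.09×0 + 6.16×2810 + 8.992×ρ + (z_c − 3.09 − 15.152)×3219
The z_c×3219 term appears on both sides and cancels. Collect the known terms of each column as K = Σ(ρt)_known − 3219 × (depth of known layers): K_1 = 103758.846 − 3219×36.684 = −14326.95; K_2 = 17309.6 − 3219×(3.09 + 15.152) = −41411.398.
Balance: K_1 = K_2 + 8.992×ρ, so ρ = (K_1 − K_2)/8.992 = 27084.4/8.992 = 3010 kg m⁻³.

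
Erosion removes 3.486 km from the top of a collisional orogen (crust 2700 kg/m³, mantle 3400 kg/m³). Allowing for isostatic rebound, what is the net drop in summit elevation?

Rebound u = e ρ_c/ρ_m = 3.486 km × 2700/3400 = 2.768 km.
Net surface drop = e − u = 3.486 km − 2.768 km = e (ρ_m − ρ_c)/ρ_m = 0.718 km.

0.718 km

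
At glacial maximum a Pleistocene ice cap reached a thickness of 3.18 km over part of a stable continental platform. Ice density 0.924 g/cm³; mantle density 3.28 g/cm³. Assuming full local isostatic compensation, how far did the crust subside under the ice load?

Balancing pressure at the compensation depth: the ice load ρ_ice t is balanced by mantle displaced below, ρ_m s.
s = t ρ_ice / ρ_m = 3.18 km × 0.924/3.28 = 0.896 km.

0.896 km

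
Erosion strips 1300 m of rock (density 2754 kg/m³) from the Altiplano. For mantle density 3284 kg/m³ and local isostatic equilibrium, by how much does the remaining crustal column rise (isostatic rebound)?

Unloading: uplift u = e ρ_c/ρ_m = 1300 m × 2754/3284 = 1090 m.

1090 m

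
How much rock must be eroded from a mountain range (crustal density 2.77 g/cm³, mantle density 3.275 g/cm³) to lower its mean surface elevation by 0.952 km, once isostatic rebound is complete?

Net drop Δ = e − u = e − e ρ_c/ρ_m = e (ρ_m − ρ_c)/ρ_m.
e = Δ ρ_m/(ρ_m − ρ_c) = 0.952 km × 3.275/0.505 = 6.17 km.

6.17 km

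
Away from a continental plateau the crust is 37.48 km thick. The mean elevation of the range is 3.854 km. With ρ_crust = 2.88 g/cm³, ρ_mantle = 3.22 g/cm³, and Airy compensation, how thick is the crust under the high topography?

Root depth r = h ρ_c / (ρ_m − ρ_c) = 3.854 km × 2.88 / 0.34 = 32.65 km.
Total thickness = T + h + r = 37.48 km + 3.854 km + 32.65 km = 74 km.

74 km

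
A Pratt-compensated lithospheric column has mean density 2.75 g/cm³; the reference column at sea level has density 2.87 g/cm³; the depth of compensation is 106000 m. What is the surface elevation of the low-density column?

4630 m

ρ_ref D = ρ (D + h) → h = D (ρ_ref − ρ)/ρ.
h = 106000 m × (2.87 − 2.75)/2.75 = 4630 m.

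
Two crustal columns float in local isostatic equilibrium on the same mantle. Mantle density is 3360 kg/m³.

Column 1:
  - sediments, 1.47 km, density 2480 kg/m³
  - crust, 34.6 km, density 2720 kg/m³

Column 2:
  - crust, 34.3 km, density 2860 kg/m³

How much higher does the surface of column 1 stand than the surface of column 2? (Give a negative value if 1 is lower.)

For any compensation level in the mantle, the mantle terms cancel and isostasy reduces to e = (Σt_1 − Σt_2) − (Σ(ρt)_1 − Σ(ρt)_2) / ρ_m.
Σt_1 = 36.07 km; Σt_2 = 34.3 km; Σ(ρt)_1 = 97757.6; Σ(ρt)_2 = 98098 (in km·kg/m³).
e = (36.07 − 34.3) − (97757.6 − 98098) / 3360 = 1.87 km.

1.87 km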